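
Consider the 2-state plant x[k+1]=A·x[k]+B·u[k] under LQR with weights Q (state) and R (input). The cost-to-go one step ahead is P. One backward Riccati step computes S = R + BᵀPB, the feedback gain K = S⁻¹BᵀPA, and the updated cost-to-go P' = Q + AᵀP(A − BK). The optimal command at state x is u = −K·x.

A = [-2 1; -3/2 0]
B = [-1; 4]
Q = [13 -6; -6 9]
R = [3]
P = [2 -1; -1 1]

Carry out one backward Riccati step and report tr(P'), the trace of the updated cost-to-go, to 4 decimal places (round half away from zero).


26.3103

BᵀP = [-6.0000 5.0000]
S = R + BᵀPB = [3] + [26.0000] = [29.0000]
BᵀPA = [4.5000 -6.0000]
K = S⁻¹·BᵀPA = [0.1552 -0.2069]
A−BK = [-1.8448 0.7931; -2.1207 0.8276]
AᵀP(A−BK) = [3.5517 -1.5690; -1.5690 0.7586]
P' = Q + AᵀP(A−BK) = [16.5517 -7.5690; -7.5690 9.7586]
tr(P') = 26.3103


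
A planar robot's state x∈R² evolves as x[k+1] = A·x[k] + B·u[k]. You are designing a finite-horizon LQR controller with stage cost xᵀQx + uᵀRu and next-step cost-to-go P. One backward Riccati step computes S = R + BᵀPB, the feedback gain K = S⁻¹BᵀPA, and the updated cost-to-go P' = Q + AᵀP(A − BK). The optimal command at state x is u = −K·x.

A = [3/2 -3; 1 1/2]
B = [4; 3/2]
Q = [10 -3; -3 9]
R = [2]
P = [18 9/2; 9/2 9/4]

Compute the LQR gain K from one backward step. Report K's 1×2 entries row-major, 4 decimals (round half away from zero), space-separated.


0.3996 -0.6462

BᵀP = [78.7500 21.3750]
S = R + BᵀPB = [2] + [347.0625] = [349.0625]
BᵀPA = [139.5000 -225.5625]
K = S⁻¹·BᵀPA = [0.3996 -0.6462]
A−BK = [-0.0986 -0.4152; 0.4005 1.4693]
AᵀP(A−BK) = [0.5000 0.1442; 0.1442 3.3051]
P' = Q + AᵀP(A−BK) = [10.5000 -2.8558; -2.8558 12.3051]
tr(P') = 22.8051


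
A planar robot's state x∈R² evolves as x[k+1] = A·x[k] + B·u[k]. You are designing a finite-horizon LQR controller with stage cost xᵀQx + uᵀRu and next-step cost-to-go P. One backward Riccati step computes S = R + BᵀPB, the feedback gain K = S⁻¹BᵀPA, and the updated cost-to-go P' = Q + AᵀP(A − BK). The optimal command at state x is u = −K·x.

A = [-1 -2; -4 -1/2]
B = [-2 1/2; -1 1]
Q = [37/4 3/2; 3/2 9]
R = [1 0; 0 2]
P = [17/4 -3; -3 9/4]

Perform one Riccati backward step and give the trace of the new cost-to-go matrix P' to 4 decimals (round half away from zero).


BᵀP = [-5.5000 3.7500; -0.8750 0.7500]
S = R + BᵀPB = [1 0; 0 2] + [7.2500 1.0000; 1.0000 0.3125] = [8.2500 1.0000; 1.0000 2.3125]
BᵀPA = [-9.5000 9.1250; -2.1250 1.3750]
K = S⁻¹·BᵀPA = [-1.0977 1.0912; -0.4443 0.1227]
A−BK = [-2.9732 0.1210; -4.6534 0.4685]
AᵀP(A−BK) = [4.8781 -1.8729; -1.8729 1.4367]
P' = Q + AᵀP(A−BK) = [14.1281 -0.3729; -0.3729 10.4367]
tr(P') = 24.5648

24.5648


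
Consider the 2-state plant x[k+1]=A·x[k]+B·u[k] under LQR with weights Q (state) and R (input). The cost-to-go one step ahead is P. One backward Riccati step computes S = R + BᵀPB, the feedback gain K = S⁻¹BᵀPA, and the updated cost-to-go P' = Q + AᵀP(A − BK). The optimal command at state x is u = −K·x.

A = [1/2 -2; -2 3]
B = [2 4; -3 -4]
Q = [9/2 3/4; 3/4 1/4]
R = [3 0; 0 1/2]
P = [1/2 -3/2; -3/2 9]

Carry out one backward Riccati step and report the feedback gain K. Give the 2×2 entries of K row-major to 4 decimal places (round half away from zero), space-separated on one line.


0.1241 -0.1257 0.3510 -0.6192

BᵀP = [5.5000 -30.0000; 8.0000 -42.0000]
S = R + BᵀPB = [3 0; 0 1/2] + [101.0000 142.0000; 142.0000 200.0000] = [104.0000 142.0000; 142.0000 200.5000]
BᵀPA = [62.7500 -101.0000; 88.0000 -142.0000]
K = S⁻¹·BᵀPA = [0.1241 -0.1257; 0.3510 -0.6192]
A−BK = [-1.1523 0.7282; -0.2237 0.1461]
AᵀP(A−BK) = [0.4487 -0.3723; -0.3723 0.3772]
P' = Q + AᵀP(A−BK) = [4.9487 0.3777; 0.3777 0.6272]
tr(P') = 5.5759


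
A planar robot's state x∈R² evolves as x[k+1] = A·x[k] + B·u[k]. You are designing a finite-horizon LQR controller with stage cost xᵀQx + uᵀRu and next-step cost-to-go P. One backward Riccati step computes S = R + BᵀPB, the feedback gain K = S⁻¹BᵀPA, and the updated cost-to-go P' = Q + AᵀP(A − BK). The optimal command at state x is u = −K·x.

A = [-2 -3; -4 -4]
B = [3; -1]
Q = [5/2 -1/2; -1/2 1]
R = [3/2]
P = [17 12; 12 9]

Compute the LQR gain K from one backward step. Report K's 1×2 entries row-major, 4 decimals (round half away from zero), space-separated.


-2.0328 -2.4590

BᵀP = [39.0000 27.0000]
S = R + BᵀPB = [3/2] + [90.0000] = [91.5000]
BᵀPA = [-186.0000 -225.0000]
K = S⁻¹·BᵀPA = [-2.0328 -2.4590]
A−BK = [4.0984 4.3770; -6.0328 -6.4590]
AᵀP(A−BK) = [25.9016 28.6230; 28.6230 31.7213]
P' = Q + AᵀP(A−BK) = [28.4016 28.1230; 28.1230 32.7213]
tr(P') = 61.1230


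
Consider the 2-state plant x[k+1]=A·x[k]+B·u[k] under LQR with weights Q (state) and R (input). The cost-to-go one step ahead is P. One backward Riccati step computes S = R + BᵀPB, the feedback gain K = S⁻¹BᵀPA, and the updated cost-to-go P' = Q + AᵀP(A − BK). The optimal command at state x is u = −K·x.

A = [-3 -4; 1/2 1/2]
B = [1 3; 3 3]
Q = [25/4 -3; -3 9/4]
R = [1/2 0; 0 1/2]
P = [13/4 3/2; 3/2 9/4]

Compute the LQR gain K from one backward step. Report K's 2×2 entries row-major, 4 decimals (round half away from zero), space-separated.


BᵀP = [7.7500 8.2500; 14.2500 11.2500]
S = R + BᵀPB = [1/2 0; 0 1/2] + [32.5000 48.0000; 48.0000 76.5000] = [33.0000 48.0000; 48.0000 77.0000]
BᵀPA = [-19.1250 -26.8750; -37.1250 -51.3750]
K = S⁻¹·BᵀPA = [1.3054 1.6735; -1.2959 -1.7104]
A−BK = [-0.4177 -0.5422; 0.4715 0.6108]
AᵀP(A−BK) = [2.1681 2.8184; 2.8184 3.6644]
P' = Q + AᵀP(A−BK) = [8.4181 -0.1816; -0.1816 5.9144]
tr(P') = 14.3325

1.3054 1.6735 -1.2959 -1.7104


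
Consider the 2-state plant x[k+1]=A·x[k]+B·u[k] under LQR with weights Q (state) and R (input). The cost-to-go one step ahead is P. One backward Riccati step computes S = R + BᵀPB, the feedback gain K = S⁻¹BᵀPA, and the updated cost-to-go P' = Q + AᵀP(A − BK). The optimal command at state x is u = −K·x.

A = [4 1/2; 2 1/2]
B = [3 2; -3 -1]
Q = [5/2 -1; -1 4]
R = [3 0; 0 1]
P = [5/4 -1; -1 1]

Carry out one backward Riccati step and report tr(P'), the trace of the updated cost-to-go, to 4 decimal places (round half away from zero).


BᵀP = [6.7500 -6.0000; 3.5000 -3.0000]
S = R + BᵀPB = [3 0; 0 1] + [38.2500 19.5000; 19.5000 10.0000] = [41.2500 19.5000; 19.5000 11.0000]
BᵀPA = [15.0000 0.3750; 8.0000 0.2500]
K = S⁻¹·BᵀPA = [0.1224 -0.0102; 0.5102 0.0408]
A−BK = [2.6122 0.4490; 2.8776 0.5102]
AᵀP(A−BK) = [2.0816 0.3265; 0.3265 0.0561]
P' = Q + AᵀP(A−BK) = [4.5816 -0.6735; -0.6735 4.0561]
tr(P') = 8.6378

8.6378


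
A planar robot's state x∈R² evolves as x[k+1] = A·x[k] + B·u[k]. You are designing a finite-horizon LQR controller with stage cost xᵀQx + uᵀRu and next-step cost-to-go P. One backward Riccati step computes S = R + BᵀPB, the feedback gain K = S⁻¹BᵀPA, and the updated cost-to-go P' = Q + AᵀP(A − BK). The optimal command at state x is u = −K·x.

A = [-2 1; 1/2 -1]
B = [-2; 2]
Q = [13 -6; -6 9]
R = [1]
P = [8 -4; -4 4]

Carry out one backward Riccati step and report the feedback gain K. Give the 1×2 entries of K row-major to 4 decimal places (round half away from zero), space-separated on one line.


0.6914 -0.4938

BᵀP = [-24.0000 16.0000]
S = R + BᵀPB = [1] + [80.0000] = [81.0000]
BᵀPA = [56.0000 -40.0000]
K = S⁻¹·BᵀPA = [0.6914 -0.4938]
A−BK = [-0.6173 0.0123; -0.8827 -0.0123]
AᵀP(A−BK) = [2.2840 -0.3457; -0.3457 0.2469]
P' = Q + AᵀP(A−BK) = [15.2840 -6.3457; -6.3457 9.2469]
tr(P') = 24.5309


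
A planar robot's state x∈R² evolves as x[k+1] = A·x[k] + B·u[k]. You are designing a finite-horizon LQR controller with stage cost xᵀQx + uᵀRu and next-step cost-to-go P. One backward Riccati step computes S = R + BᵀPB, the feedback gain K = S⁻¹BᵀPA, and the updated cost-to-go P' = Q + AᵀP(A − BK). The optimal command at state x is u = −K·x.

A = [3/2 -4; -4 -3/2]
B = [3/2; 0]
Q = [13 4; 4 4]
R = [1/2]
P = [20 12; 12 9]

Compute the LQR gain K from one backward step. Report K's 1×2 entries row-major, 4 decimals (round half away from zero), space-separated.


BᵀP = [30.0000 18.0000]
S = R + BᵀPB = [1/2] + [45.0000] = [45.5000]
BᵀPA = [-27.0000 -147.0000]
K = S⁻¹·BᵀPA = [-0.5934 -3.2308]
A−BK = [2.3901 0.8462; -4.0000 -1.5000]
AᵀP(A−BK) = [28.9780 11.7692; 11.7692 9.3269]
P' = Q + AᵀP(A−BK) = [41.9780 15.7692; 15.7692 13.3269]
tr(P') = 55.3049

-0.5934 -3.2308


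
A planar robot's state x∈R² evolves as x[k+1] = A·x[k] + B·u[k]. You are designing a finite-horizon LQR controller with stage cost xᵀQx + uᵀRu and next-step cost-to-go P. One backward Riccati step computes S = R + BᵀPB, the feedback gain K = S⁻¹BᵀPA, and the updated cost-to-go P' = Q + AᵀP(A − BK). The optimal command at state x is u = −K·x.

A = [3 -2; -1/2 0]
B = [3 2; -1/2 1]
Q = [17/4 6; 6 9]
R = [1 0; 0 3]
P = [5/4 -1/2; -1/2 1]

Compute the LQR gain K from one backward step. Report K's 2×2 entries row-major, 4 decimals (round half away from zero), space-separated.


0.8871 -0.5161 0.0968 -0.1290

BᵀP = [4.0000 -2.0000; 2.0000 0.0000]
S = R + BᵀPB = [1 0; 0 3] + [13.0000 6.0000; 6.0000 4.0000] = [14.0000 6.0000; 6.0000 7.0000]
BᵀPA = [13.0000 -8.0000; 6.0000 -4.0000]
K = S⁻¹·BᵀPA = [0.8871 -0.5161; 0.0968 -0.1290]
A−BK = [0.1452 -0.1935; -0.1532 -0.1290]
AᵀP(A−BK) = [0.8871 -0.5161; -0.5161 0.3548]
P' = Q + AᵀP(A−BK) = [5.1371 5.4839; 5.4839 9.3548]
tr(P') = 14.4919


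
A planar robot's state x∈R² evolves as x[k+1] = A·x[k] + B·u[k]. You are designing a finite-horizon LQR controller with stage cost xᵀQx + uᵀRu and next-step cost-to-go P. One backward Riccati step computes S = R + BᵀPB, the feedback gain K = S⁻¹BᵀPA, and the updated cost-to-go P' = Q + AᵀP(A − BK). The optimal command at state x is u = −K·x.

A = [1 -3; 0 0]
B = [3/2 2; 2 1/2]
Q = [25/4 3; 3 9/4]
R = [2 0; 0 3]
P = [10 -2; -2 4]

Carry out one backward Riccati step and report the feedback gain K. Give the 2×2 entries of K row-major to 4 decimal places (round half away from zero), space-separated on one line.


-0.0472 0.1417 0.5039 -1.5118

BᵀP = [11.0000 5.0000; 19.0000 -2.0000]
S = R + BᵀPB = [2 0; 0 3] + [26.5000 24.5000; 24.5000 37.0000] = [28.5000 24.5000; 24.5000 40.0000]
BᵀPA = [11.0000 -33.0000; 19.0000 -57.0000]
K = S⁻¹·BᵀPA = [-0.0472 0.1417; 0.5039 -1.5118]
A−BK = [0.0630 -0.1890; -0.1575 0.4724]
AᵀP(A−BK) = [0.9449 -2.8346; -2.8346 8.5039]
P' = Q + AᵀP(A−BK) = [7.1949 0.1654; 0.1654 10.7539]
tr(P') = 17.9488


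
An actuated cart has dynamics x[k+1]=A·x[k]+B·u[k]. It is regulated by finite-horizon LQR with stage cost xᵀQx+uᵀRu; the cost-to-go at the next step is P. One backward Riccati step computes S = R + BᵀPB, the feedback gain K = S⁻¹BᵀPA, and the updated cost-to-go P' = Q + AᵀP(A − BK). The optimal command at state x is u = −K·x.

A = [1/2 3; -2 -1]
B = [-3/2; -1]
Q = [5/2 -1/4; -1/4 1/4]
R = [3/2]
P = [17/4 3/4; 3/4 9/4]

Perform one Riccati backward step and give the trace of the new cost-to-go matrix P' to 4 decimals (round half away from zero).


25.8404

BᵀP = [-7.1250 -3.3750]
S = R + BᵀPB = [3/2] + [14.0625] = [15.5625]
BᵀPA = [3.1875 -18.0000]
K = S⁻¹·BᵀPA = [0.2048 -1.1566]
A−BK = [0.8072 1.2651; -1.7952 -2.1566]
AᵀP(A−BK) = [7.9096 9.6867; 9.6867 15.1807]
P' = Q + AᵀP(A−BK) = [10.4096 9.4367; 9.4367 15.4307]
tr(P') = 25.8404


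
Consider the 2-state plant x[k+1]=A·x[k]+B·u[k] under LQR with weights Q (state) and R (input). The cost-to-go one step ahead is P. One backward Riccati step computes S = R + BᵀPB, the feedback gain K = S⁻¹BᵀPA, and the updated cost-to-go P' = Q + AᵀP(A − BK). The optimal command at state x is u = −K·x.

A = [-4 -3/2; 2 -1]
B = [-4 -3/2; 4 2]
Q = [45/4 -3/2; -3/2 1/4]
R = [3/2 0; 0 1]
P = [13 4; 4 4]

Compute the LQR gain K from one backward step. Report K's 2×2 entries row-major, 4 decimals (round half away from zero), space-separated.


BᵀP = [-36.0000 0.0000; -11.5000 2.0000]
S = R + BᵀPB = [3/2 0; 0 1] + [144.0000 54.0000; 54.0000 21.2500] = [145.5000 54.0000; 54.0000 22.2500]
BᵀPA = [144.0000 54.0000; 50.0000 15.2500]
K = S⁻¹·BᵀPA = [1.5683 1.1762; -1.5589 -2.1692]
A−BK = [-0.0653 -0.0490; -1.1552 -1.3664]
AᵀP(A−BK) = [12.1167 13.0875; 13.0875 14.8156]
P' = Q + AᵀP(A−BK) = [23.3667 11.5875; 11.5875 15.0656]
tr(P') = 38.4323

1.5683 1.1762 -1.5589 -2.1692


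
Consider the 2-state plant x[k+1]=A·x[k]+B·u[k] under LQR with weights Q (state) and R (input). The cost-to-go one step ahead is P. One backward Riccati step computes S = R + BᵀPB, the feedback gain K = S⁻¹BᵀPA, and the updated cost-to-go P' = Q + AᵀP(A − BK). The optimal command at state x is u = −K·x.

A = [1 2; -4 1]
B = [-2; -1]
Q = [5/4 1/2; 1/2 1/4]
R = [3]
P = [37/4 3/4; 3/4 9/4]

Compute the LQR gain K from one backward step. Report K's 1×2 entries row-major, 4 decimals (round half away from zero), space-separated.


-0.0939 -0.9337

BᵀP = [-19.2500 -3.7500]
S = R + BᵀPB = [3] + [42.2500] = [45.2500]
BᵀPA = [-4.2500 -42.2500]
K = S⁻¹·BᵀPA = [-0.0939 -0.9337]
A−BK = [0.8122 0.1326; -4.0939 0.0663]
AᵀP(A−BK) = [38.8508 0.2818; 0.2818 2.8011]
P' = Q + AᵀP(A−BK) = [40.1008 0.7818; 0.7818 3.0511]
tr(P') = 43.1519


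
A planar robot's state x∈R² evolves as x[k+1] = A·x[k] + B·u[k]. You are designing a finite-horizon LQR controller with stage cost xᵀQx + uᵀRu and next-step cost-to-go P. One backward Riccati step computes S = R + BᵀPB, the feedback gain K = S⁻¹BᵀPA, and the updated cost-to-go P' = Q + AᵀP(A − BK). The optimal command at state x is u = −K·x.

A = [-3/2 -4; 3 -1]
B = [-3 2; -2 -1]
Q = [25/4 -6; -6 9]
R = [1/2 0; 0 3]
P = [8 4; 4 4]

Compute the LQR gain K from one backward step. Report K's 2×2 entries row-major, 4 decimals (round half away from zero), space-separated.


BᵀP = [-32.0000 -20.0000; 12.0000 4.0000]
S = R + BᵀPB = [1/2 0; 0 3] + [136.0000 -44.0000; -44.0000 20.0000] = [136.5000 -44.0000; -44.0000 23.0000]
BᵀPA = [-12.0000 148.0000; -6.0000 -52.0000]
K = S⁻¹·BᵀPA = [-0.4487 0.9273; -1.1192 -0.4869]
A−BK = [-0.6076 -0.2443; 0.9834 0.3677]
AᵀP(A−BK) = [5.9003 2.2061; 2.2061 1.4408]
P' = Q + AᵀP(A−BK) = [12.1503 -3.7939; -3.7939 10.4408]
tr(P') = 22.5911

-0.4487 0.9273 -1.1192 -0.4869


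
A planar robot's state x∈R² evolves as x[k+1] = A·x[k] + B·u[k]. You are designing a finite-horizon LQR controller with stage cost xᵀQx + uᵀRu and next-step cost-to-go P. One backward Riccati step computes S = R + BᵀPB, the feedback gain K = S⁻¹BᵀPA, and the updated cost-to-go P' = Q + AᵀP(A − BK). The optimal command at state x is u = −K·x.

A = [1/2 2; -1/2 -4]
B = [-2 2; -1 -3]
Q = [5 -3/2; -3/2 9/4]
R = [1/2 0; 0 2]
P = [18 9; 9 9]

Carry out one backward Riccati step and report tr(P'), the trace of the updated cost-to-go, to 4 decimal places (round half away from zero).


10.3394

BᵀP = [-45.0000 -27.0000; 9.0000 -9.0000]
S = R + BᵀPB = [1/2 0; 0 2] + [117.0000 -9.0000; -9.0000 45.0000] = [117.5000 -9.0000; -9.0000 47.0000]
BᵀPA = [-9.0000 18.0000; 9.0000 54.0000]
K = S⁻¹·BᵀPA = [-0.0629 0.2448; 0.1795 1.1958]
A−BK = [0.0154 0.0980; -0.0245 -0.1678]
AᵀP(A−BK) = [0.0693 0.4408; 0.4408 3.0201]
P' = Q + AᵀP(A−BK) = [5.0693 -1.0592; -1.0592 5.2701]
tr(P') = 10.3394


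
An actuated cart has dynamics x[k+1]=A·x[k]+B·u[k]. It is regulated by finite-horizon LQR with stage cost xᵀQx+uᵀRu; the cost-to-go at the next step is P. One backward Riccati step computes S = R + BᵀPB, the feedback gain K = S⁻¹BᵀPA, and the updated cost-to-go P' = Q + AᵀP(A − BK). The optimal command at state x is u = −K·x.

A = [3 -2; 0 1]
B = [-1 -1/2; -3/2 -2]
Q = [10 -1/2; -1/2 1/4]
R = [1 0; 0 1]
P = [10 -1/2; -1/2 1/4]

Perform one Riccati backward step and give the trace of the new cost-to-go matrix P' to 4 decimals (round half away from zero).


31.4201

BᵀP = [-9.2500 0.1250; -4.0000 -0.2500]
S = R + BᵀPB = [1 0; 0 1] + [9.0625 4.3750; 4.3750 2.5000] = [10.0625 4.3750; 4.3750 3.5000]
BᵀPA = [-27.7500 18.6250; -12.0000 7.7500]
K = S⁻¹·BᵀPA = [-2.7755 1.9456; 0.0408 -0.2177]
A−BK = [0.2449 -0.1633; -4.0816 3.4830]
AᵀP(A−BK) = [13.4694 -10.1224; -10.1224 7.7007]
P' = Q + AᵀP(A−BK) = [23.4694 -10.6224; -10.6224 7.9507]
tr(P') = 31.4201


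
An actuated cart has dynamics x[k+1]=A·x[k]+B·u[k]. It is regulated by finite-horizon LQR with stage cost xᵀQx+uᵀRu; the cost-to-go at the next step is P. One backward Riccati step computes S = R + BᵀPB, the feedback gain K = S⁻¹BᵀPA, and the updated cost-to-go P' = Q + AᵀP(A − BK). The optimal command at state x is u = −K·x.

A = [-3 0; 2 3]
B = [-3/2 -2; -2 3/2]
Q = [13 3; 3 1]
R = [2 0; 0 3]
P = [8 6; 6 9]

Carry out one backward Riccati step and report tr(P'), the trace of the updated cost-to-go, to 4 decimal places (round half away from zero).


BᵀP = [-24.0000 -27.0000; -7.0000 1.5000]
S = R + BᵀPB = [2 0; 0 3] + [90.0000 7.5000; 7.5000 16.2500] = [92.0000 7.5000; 7.5000 19.2500]
BᵀPA = [18.0000 -81.0000; 24.0000 4.5000]
K = S⁻¹·BᵀPA = [0.0971 -0.9290; 1.2089 0.5957]
A−BK = [-0.4365 -0.2021; 0.3808 0.2484]
AᵀP(A−BK) = [5.2381 2.4248; 2.4248 3.0704]
P' = Q + AᵀP(A−BK) = [18.2381 5.4248; 5.4248 4.0704]
tr(P') = 22.3085

22.3085


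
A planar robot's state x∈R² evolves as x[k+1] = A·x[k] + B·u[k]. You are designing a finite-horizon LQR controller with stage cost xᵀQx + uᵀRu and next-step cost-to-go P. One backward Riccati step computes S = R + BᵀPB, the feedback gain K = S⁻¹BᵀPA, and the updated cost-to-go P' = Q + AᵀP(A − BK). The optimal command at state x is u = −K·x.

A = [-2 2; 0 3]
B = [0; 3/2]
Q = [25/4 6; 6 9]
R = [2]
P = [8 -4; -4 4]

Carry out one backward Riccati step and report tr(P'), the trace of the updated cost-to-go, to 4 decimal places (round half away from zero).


50.8864

BᵀP = [-6.0000 6.0000]
S = R + BᵀPB = [2] + [9.0000] = [11.0000]
BᵀPA = [12.0000 6.0000]
K = S⁻¹·BᵀPA = [1.0909 0.5455]
A−BK = [-2.0000 2.0000; -1.6364 2.1818]
AᵀP(A−BK) = [18.9091 -14.5455; -14.5455 16.7273]
P' = Q + AᵀP(A−BK) = [25.1591 -8.5455; -8.5455 25.7273]
tr(P') = 50.8864


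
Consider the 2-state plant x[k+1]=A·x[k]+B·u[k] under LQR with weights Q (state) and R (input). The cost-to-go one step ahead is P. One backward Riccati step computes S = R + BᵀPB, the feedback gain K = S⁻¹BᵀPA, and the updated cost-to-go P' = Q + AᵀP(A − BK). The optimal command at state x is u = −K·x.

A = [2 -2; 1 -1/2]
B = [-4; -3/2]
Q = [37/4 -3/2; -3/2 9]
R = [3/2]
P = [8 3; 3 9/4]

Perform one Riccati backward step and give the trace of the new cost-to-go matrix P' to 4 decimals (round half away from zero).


19.1014

BᵀP = [-36.5000 -15.3750]
S = R + BᵀPB = [3/2] + [169.0625] = [170.5625]
BᵀPA = [-88.3750 80.6875]
K = S⁻¹·BᵀPA = [-0.5181 0.4731]
A−BK = [-0.0726 -0.1077; 0.2228 0.2096]
AᵀP(A−BK) = [0.4595 -0.3177; -0.3177 0.3919]
P' = Q + AᵀP(A−BK) = [9.7095 -1.8177; -1.8177 9.3919]
tr(P') = 19.1014


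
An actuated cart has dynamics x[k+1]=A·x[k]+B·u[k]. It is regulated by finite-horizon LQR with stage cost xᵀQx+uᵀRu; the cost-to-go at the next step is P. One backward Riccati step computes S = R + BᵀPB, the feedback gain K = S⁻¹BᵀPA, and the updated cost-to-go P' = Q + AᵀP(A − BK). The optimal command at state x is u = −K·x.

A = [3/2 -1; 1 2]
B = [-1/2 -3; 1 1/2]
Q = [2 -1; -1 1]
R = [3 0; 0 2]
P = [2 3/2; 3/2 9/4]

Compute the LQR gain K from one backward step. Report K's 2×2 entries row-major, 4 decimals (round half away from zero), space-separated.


BᵀP = [0.5000 1.5000; -5.2500 -3.3750]
S = R + BᵀPB = [3 0; 0 2] + [1.2500 -0.7500; -0.7500 14.0625] = [4.2500 -0.7500; -0.7500 16.0625]
BᵀPA = [2.2500 2.5000; -11.2500 -1.5000]
K = S⁻¹·BᵀPA = [0.4092 0.5765; -0.6813 -0.0665]
A−BK = [-0.3393 -0.9111; 0.9315 1.4567]
AᵀP(A−BK) = [2.6649 2.4551; 2.4551 3.4590]
P' = Q + AᵀP(A−BK) = [4.6649 1.4551; 1.4551 4.4590]
tr(P') = 9.1239

0.4092 0.5765 -0.6813 -0.0665


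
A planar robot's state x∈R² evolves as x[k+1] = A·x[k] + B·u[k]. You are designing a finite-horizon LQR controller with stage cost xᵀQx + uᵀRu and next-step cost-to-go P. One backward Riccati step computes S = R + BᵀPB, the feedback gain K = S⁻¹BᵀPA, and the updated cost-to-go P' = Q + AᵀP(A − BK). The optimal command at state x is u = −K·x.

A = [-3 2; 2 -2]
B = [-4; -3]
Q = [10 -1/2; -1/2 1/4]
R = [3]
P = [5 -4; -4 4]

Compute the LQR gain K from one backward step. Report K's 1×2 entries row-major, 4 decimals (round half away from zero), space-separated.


BᵀP = [-8.0000 4.0000]
S = R + BᵀPB = [3] + [20.0000] = [23.0000]
BᵀPA = [32.0000 -24.0000]
K = S⁻¹·BᵀPA = [1.3913 -1.0435]
A−BK = [2.5652 -2.1739; 6.1739 -5.1304]
AᵀP(A−BK) = [64.4783 -52.6087; -52.6087 42.9565]
P' = Q + AᵀP(A−BK) = [74.4783 -53.1087; -53.1087 43.2065]
tr(P') = 117.6848

1.3913 -1.0435


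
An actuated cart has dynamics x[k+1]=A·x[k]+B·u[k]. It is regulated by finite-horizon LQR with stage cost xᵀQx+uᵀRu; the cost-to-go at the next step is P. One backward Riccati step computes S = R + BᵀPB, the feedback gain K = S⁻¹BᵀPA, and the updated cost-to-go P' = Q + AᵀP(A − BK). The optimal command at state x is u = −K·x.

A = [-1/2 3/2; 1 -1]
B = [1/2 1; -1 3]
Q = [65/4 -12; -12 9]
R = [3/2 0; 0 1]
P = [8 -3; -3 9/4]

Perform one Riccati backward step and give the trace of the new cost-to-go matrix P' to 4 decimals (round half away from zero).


32.1738

BᵀP = [7.0000 -3.7500; -1.0000 3.7500]
S = R + BᵀPB = [3/2 0; 0 1] + [7.2500 -4.2500; -4.2500 10.2500] = [8.7500 -4.2500; -4.2500 11.2500]
BᵀPA = [-7.2500 14.2500; 4.2500 -5.2500]
K = S⁻¹·BᵀPA = [-0.7900 1.7170; 0.0793 0.1820]
A−BK = [-0.1843 0.4596; -0.0280 0.1711]
AᵀP(A−BK) = [1.1851 -2.5754; -2.5754 5.7387]
P' = Q + AᵀP(A−BK) = [17.4351 -14.5754; -14.5754 14.7387]
tr(P') = 32.1738


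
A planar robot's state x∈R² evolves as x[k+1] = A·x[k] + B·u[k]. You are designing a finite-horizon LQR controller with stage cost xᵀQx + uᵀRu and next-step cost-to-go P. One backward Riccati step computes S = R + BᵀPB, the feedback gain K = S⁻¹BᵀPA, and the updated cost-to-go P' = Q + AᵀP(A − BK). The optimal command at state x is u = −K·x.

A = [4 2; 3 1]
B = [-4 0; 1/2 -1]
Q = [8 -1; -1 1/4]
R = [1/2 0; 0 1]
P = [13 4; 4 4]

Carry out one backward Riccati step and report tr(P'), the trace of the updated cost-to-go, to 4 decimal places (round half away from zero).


BᵀP = [-50.0000 -14.0000; -4.0000 -4.0000]
S = R + BᵀPB = [1/2 0; 0 1] + [193.0000 14.0000; 14.0000 4.0000] = [193.5000 14.0000; 14.0000 5.0000]
BᵀPA = [-242.0000 -114.0000; -28.0000 -12.0000]
K = S⁻¹·BᵀPA = [-1.0603 -0.5211; -2.6312 -0.9410]
A−BK = [-0.2411 -0.0843; 0.8989 0.3195]
AᵀP(A−BK) = [9.7395 3.5541; 3.5541 1.3065]
P' = Q + AᵀP(A−BK) = [17.7395 2.5541; 2.5541 1.5565]
tr(P') = 19.2960

19.2960


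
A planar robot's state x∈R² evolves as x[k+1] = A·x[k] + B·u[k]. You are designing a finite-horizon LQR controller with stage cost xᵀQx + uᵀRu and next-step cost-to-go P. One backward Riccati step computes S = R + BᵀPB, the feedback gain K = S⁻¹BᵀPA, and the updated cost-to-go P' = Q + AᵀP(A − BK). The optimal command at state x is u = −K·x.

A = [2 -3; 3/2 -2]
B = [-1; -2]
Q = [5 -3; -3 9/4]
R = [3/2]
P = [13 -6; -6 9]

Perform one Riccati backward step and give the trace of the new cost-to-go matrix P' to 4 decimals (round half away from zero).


BᵀP = [-1.0000 -12.0000]
S = R + BᵀPB = [3/2] + [25.0000] = [26.5000]
BᵀPA = [-20.0000 27.0000]
K = S⁻¹·BᵀPA = [-0.7547 1.0189]
A−BK = [1.2453 -1.9811; -0.0094 0.0377]
AᵀP(A−BK) = [21.1557 -33.6226; -33.6226 53.4906]
P' = Q + AᵀP(A−BK) = [26.1557 -36.6226; -36.6226 55.7406]
tr(P') = 81.8962

81.8962


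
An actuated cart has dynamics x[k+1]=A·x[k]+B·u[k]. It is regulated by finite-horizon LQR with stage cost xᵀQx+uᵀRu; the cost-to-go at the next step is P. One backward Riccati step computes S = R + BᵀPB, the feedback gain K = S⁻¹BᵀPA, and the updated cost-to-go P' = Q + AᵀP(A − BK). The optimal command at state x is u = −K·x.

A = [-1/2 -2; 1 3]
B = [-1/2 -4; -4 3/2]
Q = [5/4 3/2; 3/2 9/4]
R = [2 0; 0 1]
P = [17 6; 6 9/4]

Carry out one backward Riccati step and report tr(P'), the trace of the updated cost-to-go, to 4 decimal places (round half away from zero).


4.0983

BᵀP = [-32.5000 -12.0000; -59.0000 -20.6250]
S = R + BᵀPB = [2 0; 0 1] + [64.2500 112.0000; 112.0000 205.0625] = [66.2500 112.0000; 112.0000 206.0625]
BᵀPA = [4.2500 29.0000; 8.8750 56.1250]
K = S⁻¹·BᵀPA = [-0.1067 -0.2800; 0.1011 0.4246]
A−BK = [-0.1490 -0.4417; 0.4214 1.2430]
AᵀP(A−BK) = [0.0565 0.1720; 0.1720 0.5417]
P' = Q + AᵀP(A−BK) = [1.3065 1.6720; 1.6720 2.7917]
tr(P') = 4.0983


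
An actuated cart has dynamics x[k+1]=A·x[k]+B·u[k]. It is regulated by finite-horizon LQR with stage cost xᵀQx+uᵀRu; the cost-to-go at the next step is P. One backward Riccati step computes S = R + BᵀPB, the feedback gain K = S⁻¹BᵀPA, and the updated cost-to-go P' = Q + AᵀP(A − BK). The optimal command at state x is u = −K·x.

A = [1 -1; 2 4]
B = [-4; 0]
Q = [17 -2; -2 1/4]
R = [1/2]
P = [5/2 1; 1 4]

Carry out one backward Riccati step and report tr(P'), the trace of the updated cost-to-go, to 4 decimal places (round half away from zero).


89.3611

BᵀP = [-10.0000 -4.0000]
S = R + BᵀPB = [1/2] + [40.0000] = [40.5000]
BᵀPA = [-18.0000 -6.0000]
K = S⁻¹·BᵀPA = [-0.4444 -0.1481]
A−BK = [-0.7778 -1.5926; 2.0000 4.0000]
AᵀP(A−BK) = [14.5000 28.8333; 28.8333 57.6111]
P' = Q + AᵀP(A−BK) = [31.5000 26.8333; 26.8333 57.8611]
tr(P') = 89.3611


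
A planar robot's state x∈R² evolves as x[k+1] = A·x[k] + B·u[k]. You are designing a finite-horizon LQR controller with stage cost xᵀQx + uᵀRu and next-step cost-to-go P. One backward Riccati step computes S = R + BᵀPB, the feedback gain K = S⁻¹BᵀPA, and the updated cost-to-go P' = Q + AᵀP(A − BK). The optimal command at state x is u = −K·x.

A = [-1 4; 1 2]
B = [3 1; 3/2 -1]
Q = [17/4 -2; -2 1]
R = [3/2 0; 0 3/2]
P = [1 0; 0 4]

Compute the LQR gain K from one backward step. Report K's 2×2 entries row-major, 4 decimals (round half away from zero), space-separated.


0.0382 1.2229 -0.7516 -0.0510

BᵀP = [3.0000 6.0000; 1.0000 -4.0000]
S = R + BᵀPB = [3/2 0; 0 3/2] + [18.0000 -3.0000; -3.0000 5.0000] = [19.5000 -3.0000; -3.0000 6.5000]
BᵀPA = [3.0000 24.0000; -5.0000 -4.0000]
K = S⁻¹·BᵀPA = [0.0382 1.2229; -0.7516 -0.0510]
A−BK = [-0.3631 0.3822; 0.1911 0.1146]
AᵀP(A−BK) = [1.1274 0.0764; 0.0764 2.4459]
P' = Q + AᵀP(A−BK) = [5.3774 -1.9236; -1.9236 3.4459]
tr(P') = 8.8232


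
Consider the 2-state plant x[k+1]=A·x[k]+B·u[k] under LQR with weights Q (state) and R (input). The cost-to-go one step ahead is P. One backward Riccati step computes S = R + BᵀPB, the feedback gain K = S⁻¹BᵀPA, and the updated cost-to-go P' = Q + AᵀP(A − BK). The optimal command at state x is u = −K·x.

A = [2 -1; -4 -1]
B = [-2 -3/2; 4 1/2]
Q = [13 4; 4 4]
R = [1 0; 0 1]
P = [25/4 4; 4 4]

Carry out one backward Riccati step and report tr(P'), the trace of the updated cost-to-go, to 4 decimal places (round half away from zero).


BᵀP = [3.5000 8.0000; -7.3750 -4.0000]
S = R + BᵀPB = [1 0; 0 1] + [25.0000 -1.2500; -1.2500 9.0625] = [26.0000 -1.2500; -1.2500 10.0625]
BᵀPA = [-25.0000 -11.5000; 1.2500 11.3750]
K = S⁻¹·BᵀPA = [-0.9613 -0.3903; 0.0048 1.0820]
A−BK = [0.0846 -0.1577; -0.1572 0.0202]
AᵀP(A−BK) = [0.9613 0.3903; 0.3903 1.4545]
P' = Q + AᵀP(A−BK) = [13.9613 4.3903; 4.3903 5.4545]
tr(P') = 19.4158

19.4158


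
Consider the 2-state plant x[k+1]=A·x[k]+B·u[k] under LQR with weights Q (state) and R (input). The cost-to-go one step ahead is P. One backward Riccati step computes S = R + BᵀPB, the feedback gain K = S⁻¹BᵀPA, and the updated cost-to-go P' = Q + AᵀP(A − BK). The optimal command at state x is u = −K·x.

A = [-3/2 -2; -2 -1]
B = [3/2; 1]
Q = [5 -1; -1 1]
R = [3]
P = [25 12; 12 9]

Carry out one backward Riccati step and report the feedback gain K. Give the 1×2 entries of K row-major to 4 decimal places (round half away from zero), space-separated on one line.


BᵀP = [49.5000 27.0000]
S = R + BᵀPB = [3] + [101.2500] = [104.2500]
BᵀPA = [-128.2500 -126.0000]
K = S⁻¹·BᵀPA = [-1.2302 -1.2086]
A−BK = [0.3453 -0.1871; -0.7698 0.2086]
AᵀP(A−BK) = [6.4748 3.9928; 3.9928 4.7122]
P' = Q + AᵀP(A−BK) = [11.4748 2.9928; 2.9928 5.7122]
tr(P') = 17.1871

-1.2302 -1.2086


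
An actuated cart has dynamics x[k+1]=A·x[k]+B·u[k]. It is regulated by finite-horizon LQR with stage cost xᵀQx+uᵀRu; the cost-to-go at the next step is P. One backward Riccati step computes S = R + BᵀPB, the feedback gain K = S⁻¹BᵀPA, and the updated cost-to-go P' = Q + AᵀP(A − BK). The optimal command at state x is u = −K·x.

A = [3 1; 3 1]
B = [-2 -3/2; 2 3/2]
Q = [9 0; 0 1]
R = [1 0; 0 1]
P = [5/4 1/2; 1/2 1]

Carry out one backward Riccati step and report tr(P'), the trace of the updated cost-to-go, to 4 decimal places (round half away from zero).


42.0567

BᵀP = [-1.5000 1.0000; -1.1250 0.7500]
S = R + BᵀPB = [1 0; 0 1] + [5.0000 3.7500; 3.7500 2.8125] = [6.0000 3.7500; 3.7500 3.8125]
BᵀPA = [-1.5000 -0.5000; -1.1250 -0.3750]
K = S⁻¹·BᵀPA = [-0.1702 -0.0567; -0.1277 -0.0426]
A−BK = [2.4681 0.8227; 3.5319 1.1773]
AᵀP(A−BK) = [28.8511 9.6170; 9.6170 3.2057]
P' = Q + AᵀP(A−BK) = [37.8511 9.6170; 9.6170 4.2057]
tr(P') = 42.0567


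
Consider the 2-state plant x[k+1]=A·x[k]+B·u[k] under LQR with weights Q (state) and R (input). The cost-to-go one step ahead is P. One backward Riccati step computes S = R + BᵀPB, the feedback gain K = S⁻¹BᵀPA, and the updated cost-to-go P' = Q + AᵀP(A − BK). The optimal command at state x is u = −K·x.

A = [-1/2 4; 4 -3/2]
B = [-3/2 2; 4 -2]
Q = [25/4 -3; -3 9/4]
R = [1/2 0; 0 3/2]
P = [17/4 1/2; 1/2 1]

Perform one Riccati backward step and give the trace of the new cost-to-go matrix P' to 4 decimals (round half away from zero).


BᵀP = [-4.3750 3.2500; 7.5000 -1.0000]
S = R + BᵀPB = [1/2 0; 0 3/2] + [19.5625 -15.2500; -15.2500 17.0000] = [20.0625 -15.2500; -15.2500 18.5000]
BᵀPA = [15.1875 -22.3750; -7.7500 31.5000]
K = S⁻¹·BᵀPA = [1.1745 0.4794; 0.5493 2.0979]
A−BK = [0.1632 0.5233; 0.4005 0.7782]
AᵀP(A−BK) = [1.4813 2.8530; 2.8530 8.8933]
P' = Q + AᵀP(A−BK) = [7.7313 -0.1470; -0.1470 11.1433]
tr(P') = 18.8746

18.8746


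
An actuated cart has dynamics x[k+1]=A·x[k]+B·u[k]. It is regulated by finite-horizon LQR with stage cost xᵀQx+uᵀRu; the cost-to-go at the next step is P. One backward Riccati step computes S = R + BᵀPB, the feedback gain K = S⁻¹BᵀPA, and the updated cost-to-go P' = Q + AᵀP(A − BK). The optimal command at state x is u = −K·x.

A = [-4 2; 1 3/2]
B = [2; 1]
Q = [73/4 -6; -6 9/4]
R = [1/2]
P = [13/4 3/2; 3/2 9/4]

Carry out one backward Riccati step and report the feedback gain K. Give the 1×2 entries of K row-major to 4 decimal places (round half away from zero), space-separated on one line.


BᵀP = [8.0000 5.2500]
S = R + BᵀPB = [1/2] + [21.2500] = [21.7500]
BᵀPA = [-26.7500 23.8750]
K = S⁻¹·BᵀPA = [-1.2299 1.0977]
A−BK = [-1.5402 -0.1954; 2.2299 0.4023]
AᵀP(A−BK) = [9.3506 0.7385; 0.7385 0.8549]
P' = Q + AᵀP(A−BK) = [27.6006 -5.2615; -5.2615 3.1049]
tr(P') = 30.7055

-1.2299 1.0977


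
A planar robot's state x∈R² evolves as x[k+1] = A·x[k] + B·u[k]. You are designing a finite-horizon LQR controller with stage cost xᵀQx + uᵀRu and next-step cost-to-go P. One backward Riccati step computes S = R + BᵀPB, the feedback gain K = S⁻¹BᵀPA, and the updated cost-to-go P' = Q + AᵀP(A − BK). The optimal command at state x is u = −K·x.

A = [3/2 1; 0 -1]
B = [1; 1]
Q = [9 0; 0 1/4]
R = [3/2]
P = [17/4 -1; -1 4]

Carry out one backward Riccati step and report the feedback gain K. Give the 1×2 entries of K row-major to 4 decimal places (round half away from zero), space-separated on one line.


0.6290 0.0323

BᵀP = [3.2500 3.0000]
S = R + BᵀPB = [3/2] + [6.2500] = [7.7500]
BᵀPA = [4.8750 0.2500]
K = S⁻¹·BᵀPA = [0.6290 0.0323]
A−BK = [0.8710 0.9677; -0.6290 -1.0323]
AᵀP(A−BK) = [6.4960 7.7177; 7.7177 10.2419]
P' = Q + AᵀP(A−BK) = [15.4960 7.7177; 7.7177 10.4919]
tr(P') = 25.9879


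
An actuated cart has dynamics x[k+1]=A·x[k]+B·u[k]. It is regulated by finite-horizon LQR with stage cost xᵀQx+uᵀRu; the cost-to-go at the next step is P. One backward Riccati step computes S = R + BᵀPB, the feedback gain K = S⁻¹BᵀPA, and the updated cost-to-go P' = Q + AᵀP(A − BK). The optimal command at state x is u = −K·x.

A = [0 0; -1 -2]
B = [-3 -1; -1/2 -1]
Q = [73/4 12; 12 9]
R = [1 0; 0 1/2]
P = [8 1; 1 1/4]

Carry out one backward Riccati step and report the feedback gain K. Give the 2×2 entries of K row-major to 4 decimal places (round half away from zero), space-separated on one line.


BᵀP = [-24.5000 -3.1250; -9.0000 -1.2500]
S = R + BᵀPB = [1 0; 0 1/2] + [75.0625 27.6250; 27.6250 10.2500] = [76.0625 27.6250; 27.6250 10.7500]
BᵀPA = [3.1250 6.2500; 1.2500 2.5000]
K = S⁻¹·BᵀPA = [-0.0172 -0.0344; 0.1605 0.3209]
A−BK = [0.1089 0.2178; -0.8481 -1.6963]
AᵀP(A−BK) = [0.1032 0.2063; 0.2063 0.4126]
P' = Q + AᵀP(A−BK) = [18.3532 12.2063; 12.2063 9.4126]
tr(P') = 27.7658

-0.0172 -0.0344 0.1605 0.3209


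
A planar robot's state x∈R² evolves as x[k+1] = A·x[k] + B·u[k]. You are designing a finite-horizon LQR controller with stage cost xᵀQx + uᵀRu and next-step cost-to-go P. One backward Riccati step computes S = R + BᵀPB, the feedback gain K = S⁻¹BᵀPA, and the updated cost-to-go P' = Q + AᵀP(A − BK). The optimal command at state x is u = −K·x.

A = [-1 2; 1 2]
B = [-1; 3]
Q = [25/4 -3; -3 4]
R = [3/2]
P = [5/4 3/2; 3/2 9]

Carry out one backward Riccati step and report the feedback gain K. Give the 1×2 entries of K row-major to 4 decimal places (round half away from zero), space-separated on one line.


BᵀP = [3.2500 25.5000]
S = R + BᵀPB = [3/2] + [73.2500] = [74.7500]
BᵀPA = [22.2500 57.5000]
K = S⁻¹·BᵀPA = [0.2977 0.7692]
A−BK = [-0.7023 2.7692; 0.1070 -0.3077]
AᵀP(A−BK) = [0.6271 -1.6154; -1.6154 8.7692]
P' = Q + AᵀP(A−BK) = [6.8771 -4.6154; -4.6154 12.7692]
tr(P') = 19.6463

0.2977 0.7692


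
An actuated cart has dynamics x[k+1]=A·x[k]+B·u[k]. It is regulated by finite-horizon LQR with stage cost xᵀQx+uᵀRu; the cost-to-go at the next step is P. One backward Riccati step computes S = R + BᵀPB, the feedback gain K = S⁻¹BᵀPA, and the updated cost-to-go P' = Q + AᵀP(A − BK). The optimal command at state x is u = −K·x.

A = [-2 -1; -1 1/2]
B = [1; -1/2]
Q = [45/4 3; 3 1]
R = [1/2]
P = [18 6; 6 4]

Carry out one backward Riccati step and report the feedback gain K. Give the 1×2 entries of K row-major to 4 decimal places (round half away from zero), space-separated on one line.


-2.5185 -0.9630

BᵀP = [15.0000 4.0000]
S = R + BᵀPB = [1/2] + [13.0000] = [13.5000]
BᵀPA = [-34.0000 -13.0000]
K = S⁻¹·BᵀPA = [-2.5185 -0.9630]
A−BK = [0.5185 -0.0370; -2.2593 0.0185]
AᵀP(A−BK) = [14.3704 1.2593; 1.2593 0.4815]
P' = Q + AᵀP(A−BK) = [25.6204 4.2593; 4.2593 1.4815]
tr(P') = 27.1019


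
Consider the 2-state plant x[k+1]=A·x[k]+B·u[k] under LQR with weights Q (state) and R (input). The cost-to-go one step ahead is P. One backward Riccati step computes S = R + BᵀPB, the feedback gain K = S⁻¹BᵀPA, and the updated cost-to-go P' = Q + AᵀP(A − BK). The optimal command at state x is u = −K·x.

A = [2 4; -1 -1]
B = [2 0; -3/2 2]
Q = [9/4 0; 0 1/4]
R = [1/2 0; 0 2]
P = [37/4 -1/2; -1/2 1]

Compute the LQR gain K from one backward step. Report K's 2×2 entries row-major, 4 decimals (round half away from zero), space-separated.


0.9762 1.9309 0.1469 0.6091

BᵀP = [19.2500 -2.5000; -1.0000 2.0000]
S = R + BᵀPB = [1/2 0; 0 2] + [42.2500 -5.0000; -5.0000 4.0000] = [42.7500 -5.0000; -5.0000 6.0000]
BᵀPA = [41.0000 79.5000; -4.0000 -6.0000]
K = S⁻¹·BᵀPA = [0.9762 1.9309; 0.1469 0.6091]
A−BK = [0.0475 0.1382; 0.1706 0.6782]
AᵀP(A−BK) = [0.5616 1.2700; 1.2700 3.1490]
P' = Q + AᵀP(A−BK) = [2.8116 1.2700; 1.2700 3.3990]
tr(P') = 6.2106


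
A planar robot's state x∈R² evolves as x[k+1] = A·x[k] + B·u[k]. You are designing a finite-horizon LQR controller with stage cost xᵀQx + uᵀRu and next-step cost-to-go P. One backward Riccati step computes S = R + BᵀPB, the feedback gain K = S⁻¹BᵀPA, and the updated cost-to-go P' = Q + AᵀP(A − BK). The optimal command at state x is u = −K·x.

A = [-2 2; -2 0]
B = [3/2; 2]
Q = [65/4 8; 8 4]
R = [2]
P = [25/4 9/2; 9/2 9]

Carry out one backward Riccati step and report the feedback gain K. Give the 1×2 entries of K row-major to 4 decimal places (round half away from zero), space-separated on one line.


-1.0909 0.4648

BᵀP = [18.3750 24.7500]
S = R + BᵀPB = [2] + [77.0625] = [79.0625]
BᵀPA = [-86.2500 36.7500]
K = S⁻¹·BᵀPA = [-1.0909 0.4648]
A−BK = [-0.3636 1.3028; 0.1818 -0.9296]
AᵀP(A−BK) = [2.9091 -2.9091; -2.9091 7.9178]
P' = Q + AᵀP(A−BK) = [19.1591 5.0909; 5.0909 11.9178]
tr(P') = 31.0769


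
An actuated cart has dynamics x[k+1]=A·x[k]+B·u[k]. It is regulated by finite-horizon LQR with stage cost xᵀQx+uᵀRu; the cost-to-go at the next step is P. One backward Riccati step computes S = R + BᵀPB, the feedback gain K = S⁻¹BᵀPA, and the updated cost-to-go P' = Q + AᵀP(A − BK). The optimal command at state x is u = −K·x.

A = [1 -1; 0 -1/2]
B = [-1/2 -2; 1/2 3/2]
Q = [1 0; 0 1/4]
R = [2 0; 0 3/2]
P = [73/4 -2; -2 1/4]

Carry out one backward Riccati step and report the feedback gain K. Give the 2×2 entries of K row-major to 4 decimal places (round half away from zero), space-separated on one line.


BᵀP = [-10.1250 1.1250; -39.5000 4.3750]
S = R + BᵀPB = [2 0; 0 3/2] + [5.6250 21.9375; 21.9375 85.5625] = [7.6250 21.9375; 21.9375 87.0625]
BᵀPA = [-10.1250 9.5625; -39.5000 37.3125]
K = S⁻¹·BᵀPA = [-0.0820 0.0766; -0.4330 0.4093]
A−BK = [0.0929 -0.1432; 0.6906 -1.1522]
AᵀP(A−BK) = [0.3149 -0.3082; -0.3082 0.3091]
P' = Q + AᵀP(A−BK) = [1.3149 -0.3082; -0.3082 0.5591]
tr(P') = 1.8740

-0.0820 0.0766 -0.4330 0.4093


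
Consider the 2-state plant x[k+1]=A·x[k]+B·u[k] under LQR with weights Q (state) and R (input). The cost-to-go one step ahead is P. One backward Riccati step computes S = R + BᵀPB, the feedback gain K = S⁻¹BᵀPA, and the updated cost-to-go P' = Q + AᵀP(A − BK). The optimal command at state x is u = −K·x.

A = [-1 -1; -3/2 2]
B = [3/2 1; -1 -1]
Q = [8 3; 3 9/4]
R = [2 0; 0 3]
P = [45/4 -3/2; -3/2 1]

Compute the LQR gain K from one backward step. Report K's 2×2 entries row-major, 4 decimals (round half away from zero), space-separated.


BᵀP = [18.3750 -3.2500; 12.7500 -2.5000]
S = R + BᵀPB = [2 0; 0 3] + [30.8125 21.6250; 21.6250 15.2500] = [32.8125 21.6250; 21.6250 18.2500]
BᵀPA = [-13.5000 -24.8750; -9.0000 -17.7500]
K = S⁻¹·BᵀPA = [-0.3945 -0.5345; -0.0257 -0.3392]
A−BK = [-0.3826 0.1410; -1.9202 1.1263]
AᵀP(A−BK) = [3.4431 -1.2692; -1.2692 1.9323]
P' = Q + AᵀP(A−BK) = [11.4431 1.7308; 1.7308 4.1823]
tr(P') = 15.6254

-0.3945 -0.5345 -0.0257 -0.3392


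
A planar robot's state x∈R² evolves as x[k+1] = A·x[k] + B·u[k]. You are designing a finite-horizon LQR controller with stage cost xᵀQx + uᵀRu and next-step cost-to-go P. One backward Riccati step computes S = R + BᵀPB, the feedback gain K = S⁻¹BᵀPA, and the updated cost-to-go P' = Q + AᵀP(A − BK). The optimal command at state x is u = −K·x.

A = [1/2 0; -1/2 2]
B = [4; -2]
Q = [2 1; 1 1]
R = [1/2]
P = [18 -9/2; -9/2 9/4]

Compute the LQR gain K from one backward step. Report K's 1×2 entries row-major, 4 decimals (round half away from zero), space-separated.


BᵀP = [81.0000 -22.5000]
S = R + BᵀPB = [1/2] + [369.0000] = [369.5000]
BᵀPA = [51.7500 -45.0000]
K = S⁻¹·BᵀPA = [0.1401 -0.1218]
A−BK = [-0.0602 0.4871; -0.2199 1.7564]
AᵀP(A−BK) = [0.0647 -0.4476; -0.4476 3.5196]
P' = Q + AᵀP(A−BK) = [2.0647 0.5524; 0.5524 4.5196]
tr(P') = 6.5843

0.1401 -0.1218
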